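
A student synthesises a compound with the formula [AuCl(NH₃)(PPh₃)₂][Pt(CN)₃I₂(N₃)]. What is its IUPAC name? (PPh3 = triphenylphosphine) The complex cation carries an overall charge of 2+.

amminechlorobis(triphenylphosphine)gold(III) azidotricyanodiiodoplatinate(IV)

The complex cation is given as 2+; its ligand charges sum to -1, so Au = +3.
A 1:1 salt means the anion carries the equal and opposite charge, 2−.
Anion: ligand charges sum to -6; for the ion to be 2−, Pt = +4.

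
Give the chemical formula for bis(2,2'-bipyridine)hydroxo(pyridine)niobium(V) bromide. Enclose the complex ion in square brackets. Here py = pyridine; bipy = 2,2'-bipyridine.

[Nb(bipy)2(OH)(py)]Br4

Ligands: 1 pyridine (py, neutral), 2 2,2'-bipyridine (bipy, neutral), 1 hydroxo (OH, -1). Ligand charge sum = -1.
With Nb in oxidation state +5, the complex ion is [Nb...]^4+.
Charge balance with bromide (-1) requires 1 complex ion per 4 bromide.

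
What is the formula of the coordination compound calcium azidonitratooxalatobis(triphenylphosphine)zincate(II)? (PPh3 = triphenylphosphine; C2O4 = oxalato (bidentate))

Ligands: 1 azido (N3, -1), 2 triphenylphosphine (PPh3, neutral), 1 oxalato (C2O4, -2), 1 nitrato (NO3, -1). Ligand charge sum = -4.
With Zn in oxidation state +2, the complex ion is [Zn...]^2−.
Charge balance with calcium (+2) requires 1 complex ion per 1 calcium.

Ca[Zn(C2O4)(N3)(NO3)(PPh3)2]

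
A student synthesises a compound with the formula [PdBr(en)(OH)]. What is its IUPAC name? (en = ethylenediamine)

bromo(ethylenediamine)hydroxopalladium(II)

There is no counter-ion, so the complex is neutral overall.
Ligand charges: 1×hydroxo (-1 each), 1×bromo (-1 each), 1×ethylenediamine (neutral); total -2. So Pd + (-2) = 0, giving Pd = +2.
Ligands are named alphabetically: bromo before ethylenediamine before hydroxo.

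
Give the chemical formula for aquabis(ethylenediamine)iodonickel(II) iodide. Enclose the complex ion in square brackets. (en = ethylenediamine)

[Ni(en)2(H2O)I]I

Ligands: 1 aqua (H2O, neutral), 2 ethylenediamine (en, neutral), 1 iodo (I, -1). Ligand charge sum = -1.
Charge balance with iodide (-1) requires 1 complex ion per 1 iodide.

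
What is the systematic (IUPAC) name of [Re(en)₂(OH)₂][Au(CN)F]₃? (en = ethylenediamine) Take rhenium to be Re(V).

Re is given as +5; the cation's ligand charges sum to -2, so the complex cation is 3+.
With 3 anions per cation, each anion must be 3/3 = 1−.
Anion: ligand charges sum to -2; for the ion to be 1−, Au = +1.

bis(ethylenediamine)dihydroxorhenium(V) cyanofluoroaurate(I)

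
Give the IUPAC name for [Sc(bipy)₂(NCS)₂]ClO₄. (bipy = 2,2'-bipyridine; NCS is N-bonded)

bis(2,2'-bipyridine)diisothiocyanatoscandium(III) perchlorate

The 1 perchlorate counter-ion carries a total charge of -1, so each complex ion is 1+.
Ligand charges: 2×2,2'-bipyridine (neutral), 2×isothiocyanato (-1 each); total -2. So Sc + (-2) = 1+, giving Sc = +3.
Ligands are named alphabetically: bipyridine before isothiocyanato.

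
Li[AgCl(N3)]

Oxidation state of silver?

+1

1 lithium outside the brackets (+1 each) → the complex ion is 1−.
Ligand charges: 1×N3 = -1; 1×Cl = -1; sum -2.
Ag + (-2) = 1− ⇒ Ag is +1.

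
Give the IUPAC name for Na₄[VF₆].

sodium hexafluorovanadate(II)

The 4 sodium counter-ions carry a total charge of +4, so each complex ion is 4−.
Ligand charges: 6×fluoro (-1 each); total -6. So V + (-6) = 4−, giving V = +2.
The complex ion is anionic, so vanadium takes the -ate form vanadate(II).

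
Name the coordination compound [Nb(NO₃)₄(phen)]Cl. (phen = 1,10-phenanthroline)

tetranitrato(1,10-phenanthroline)niobium(V) chloride

The 1 chloride counter-ion carries a total charge of -1, so each complex ion is 1+.
Ligand charges: 4×nitrato (-1 each), 1×1,10-phenanthroline (neutral); total -4. So Nb + (-4) = 1+, giving Nb = +5.
Ligands are named alphabetically: nitrato before phenanthroline.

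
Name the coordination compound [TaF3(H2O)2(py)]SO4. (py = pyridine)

diaquatrifluoro(pyridine)tantalum(V) sulfate

The 1 sulfate counter-ion carries a total charge of -2, so each complex ion is 2+.
Ligand charges: 2×aqua (neutral), 1×pyridine (neutral), 3×fluoro (-1 each); total -3. So Ta + (-3) = 2+, giving Ta = +5.
Ligands are named alphabetically: aqua before fluoro before pyridine.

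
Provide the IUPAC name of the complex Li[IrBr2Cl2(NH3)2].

The 1 lithium counter-ion carries a total charge of +1, so each complex ion is 1−.
Ligand charges: 2×ammine (neutral), 2×chloro (-1 each), 2×bromo (-1 each); total -4. So Ir + (-4) = 1−, giving Ir = +3.
Ligands are named alphabetically: ammine before bromo before chloro.
The complex ion is anionic, so iridium takes the -ate form iridate(III).

lithium diamminedibromodichloroiridate(III)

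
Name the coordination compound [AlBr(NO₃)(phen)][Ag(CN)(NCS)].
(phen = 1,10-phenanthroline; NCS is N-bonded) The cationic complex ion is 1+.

bromonitrato(1,10-phenanthroline)aluminium(III) cyanoisothiocyanatoargentate(I)

Both ions are complex: the cation is named first with the plain metal name, the anion second with the -ate form; each ion's ligands are alphabetised independently.
The complex cation is given as 1+; its ligand charges sum to -2, so Al = +3.
A 1:1 salt means the anion carries the equal and opposite charge, 1−.
Anion: ligand charges sum to -2; for the ion to be 1−, Ag = +1.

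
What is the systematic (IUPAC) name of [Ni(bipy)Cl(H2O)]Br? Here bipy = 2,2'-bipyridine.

aqua(2,2'-bipyridine)chloronickel(II) bromide

The 1 bromide counter-ion carries a total charge of -1, so each complex ion is 1+.
Ligand charges: 1×chloro (-1 each), 1×aqua (neutral), 1×2,2'-bipyridine (neutral); total -1. So Ni + (-1) = 1+, giving Ni = +2.
Ligands are named alphabetically: aqua before bipyridine before chloro.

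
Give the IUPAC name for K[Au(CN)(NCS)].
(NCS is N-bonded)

potassium cyanoisothiocyanatoaurate(I)

The 1 potassium counter-ion carries a total charge of +1, so each complex ion is 1−.
Ligand charges: 1×cyano (-1 each), 1×isothiocyanato (-1 each); total -2. So Au + (-2) = 1−, giving Au = +1.
The complex ion is anionic, so gold takes the -ate form aurate(I).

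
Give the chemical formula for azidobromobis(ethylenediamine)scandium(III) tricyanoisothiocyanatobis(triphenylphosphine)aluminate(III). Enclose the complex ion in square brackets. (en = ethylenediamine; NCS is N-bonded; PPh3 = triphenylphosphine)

[ScBr(en)2(N3)][Al(CN)3(NCS)(PPh3)2]

Cation [Sc…]: ligand charges -2, Sc(III) ⇒ ion charge 1+.
Anion [Al…]: ligand charges -4, Al(III) ⇒ ion charge 1−.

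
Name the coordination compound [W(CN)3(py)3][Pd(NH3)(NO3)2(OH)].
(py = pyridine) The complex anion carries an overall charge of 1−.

tricyanotris(pyridine)tungsten(IV) amminehydroxodinitratopalladate(II)

Both ions are complex: the cation is named first with the plain metal name, the anion second with the -ate form; each ion's ligands are alphabetised independently.
The complex anion is given as 1−; its ligand charges sum to -3, so Pd = +2.
A 1:1 salt means the cation carries the equal and opposite charge, 1+.
Cation: ligand charges sum to -3; for the ion to be 1+, W = +4.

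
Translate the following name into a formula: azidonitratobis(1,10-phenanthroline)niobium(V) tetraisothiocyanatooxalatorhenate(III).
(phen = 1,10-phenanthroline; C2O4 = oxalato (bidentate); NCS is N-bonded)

[Nb(N3)(NO3)(phen)2][Re(C2O4)(NCS)4]

Cation [Nb…]: ligand charges -2, Nb(V) ⇒ ion charge 3+.
Anion [Re…]: ligand charges -6, Re(III) ⇒ ion charge 3−.
One 3+ cation balances one 3− anion.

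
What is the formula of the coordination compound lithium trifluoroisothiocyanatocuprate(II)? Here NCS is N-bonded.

Ligands: 3 fluoro (F, -1), 1 isothiocyanato (NCS, -1). Ligand charge sum = -4.
With Cu in oxidation state +2, the complex ion is [Cu...]^2−.
Charge balance with lithium (+1) requires 1 complex ion per 2 lithium.

Li2[CuF3(NCS)]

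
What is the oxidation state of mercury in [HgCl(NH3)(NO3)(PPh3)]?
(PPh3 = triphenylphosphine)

No counter-ion: the bracketed complex is neutral.
Ligand charges: 1×NO3 = -1; 1×NH3 neutral; 1×Cl = -1; 1×PPh3 neutral; sum -2.
Hg + (-2) = 0 ⇒ Hg is +2.

+2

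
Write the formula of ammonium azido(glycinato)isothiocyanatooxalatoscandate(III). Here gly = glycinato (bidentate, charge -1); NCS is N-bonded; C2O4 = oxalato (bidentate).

Ligands: 1 glycinato (gly, -1), 1 isothiocyanato (NCS, -1), 1 oxalato (C2O4, -2), 1 azido (N3, -1). Ligand charge sum = -5.
Charge balance with ammonium (+1) requires 1 complex ion per 2 ammonium.

(NH4)2[Sc(C2O4)(gly)(N3)(NCS)]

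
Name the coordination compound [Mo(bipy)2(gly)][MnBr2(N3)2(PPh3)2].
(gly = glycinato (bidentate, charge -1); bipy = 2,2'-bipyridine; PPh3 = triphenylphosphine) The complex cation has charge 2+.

The complex cation is given as 2+; its ligand charges sum to -1, so Mo = +3.
A 1:1 salt means the anion carries the equal and opposite charge, 2−.
Anion: ligand charges sum to -4; for the ion to be 2−, Mn = +2.

bis(2,2'-bipyridine)(glycinato)molybdenum(III) diazidodibromobis(triphenylphosphine)manganate(II)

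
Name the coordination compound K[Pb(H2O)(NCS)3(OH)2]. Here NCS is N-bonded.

The 1 potassium counter-ion carries a total charge of +1, so each complex ion is 1−.
Ligand charges: 1×aqua (neutral), 2×hydroxo (-1 each), 3×isothiocyanato (-1 each); total -5. So Pb + (-5) = 1−, giving Pb = +4.
Ligands are named alphabetically: aqua before hydroxo before isothiocyanato.
The complex ion is anionic, so lead takes the -ate form plumbate(IV).

potassium aquadihydroxotriisothiocyanatoplumbate(IV)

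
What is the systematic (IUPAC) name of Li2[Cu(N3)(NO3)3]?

lithium azidotrinitratocuprate(II)

The 2 lithium counter-ions carry a total charge of +2, so each complex ion is 2−.
Ligand charges: 3×nitrato (-1 each), 1×azido (-1 each); total -4. So Cu + (-4) = 2−, giving Cu = +2.
Ligands are named alphabetically: azido before nitrato.
The complex ion is anionic, so copper takes the -ate form cuprate(II).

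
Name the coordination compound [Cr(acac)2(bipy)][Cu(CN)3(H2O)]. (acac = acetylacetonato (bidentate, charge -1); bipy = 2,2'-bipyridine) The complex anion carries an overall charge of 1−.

bis(acetylacetonato)(2,2'-bipyridine)chromium(III) aquatricyanocuprate(II)

Both ions are complex: the cation is named first with the plain metal name, the anion second with the -ate form; each ion's ligands are alphabetised independently.
The complex anion is given as 1−; its ligand charges sum to -3, so Cu = +2.
A 1:1 salt means the cation carries the equal and opposite charge, 1+.
Cation: ligand charges sum to -2; for the ion to be 1+, Cr = +3.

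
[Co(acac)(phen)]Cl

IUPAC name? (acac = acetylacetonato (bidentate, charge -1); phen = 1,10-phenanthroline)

The 1 chloride counter-ion carries a total charge of -1, so each complex ion is 1+.
Ligand charges: 1×acetylacetonato (-1 each), 1×1,10-phenanthroline (neutral); total -1. So Co + (-1) = 1+, giving Co = +2.
Ligands are named alphabetically: acetylacetonato before phenanthroline.

(acetylacetonato)(1,10-phenanthroline)cobalt(II) chloride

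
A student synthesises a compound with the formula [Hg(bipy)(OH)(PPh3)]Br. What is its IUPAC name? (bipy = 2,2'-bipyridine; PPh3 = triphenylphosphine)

The 1 bromide counter-ion carries a total charge of -1, so each complex ion is 1+.
Ligand charges: 1×2,2'-bipyridine (neutral), 1×hydroxo (-1 each), 1×triphenylphosphine (neutral); total -1. So Hg + (-1) = 1+, giving Hg = +2.
Ligands are named alphabetically: bipyridine before hydroxo before triphenylphosphine.

(2,2'-bipyridine)hydroxo(triphenylphosphine)mercury(II) bromide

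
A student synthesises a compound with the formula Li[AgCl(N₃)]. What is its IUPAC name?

The 1 lithium counter-ion carries a total charge of +1, so each complex ion is 1−.
Ligand charges: 1×azido (-1 each), 1×chloro (-1 each); total -2. So Ag + (-2) = 1−, giving Ag = +1.
Ligands are named alphabetically: azido before chloro.
The complex ion is anionic, so silver takes the -ate form argentate(I).

lithium azidochloroargentate(I)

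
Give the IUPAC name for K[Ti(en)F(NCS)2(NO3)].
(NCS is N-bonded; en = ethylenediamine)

potassium (ethylenediamine)fluorodiisothiocyanatonitratotitanate(III)

The 1 potassium counter-ion carries a total charge of +1, so each complex ion is 1−.
Ligand charges: 1×nitrato (-1 each), 2×isothiocyanato (-1 each), 1×ethylenediamine (neutral), 1×fluoro (-1 each); total -4. So Ti + (-4) = 1−, giving Ti = +3.
The complex ion is anionic, so titanium takes the -ate form titanate(III).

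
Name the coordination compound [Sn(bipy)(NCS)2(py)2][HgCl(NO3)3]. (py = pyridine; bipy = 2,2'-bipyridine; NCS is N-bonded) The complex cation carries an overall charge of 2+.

(2,2'-bipyridine)diisothiocyanatobis(pyridine)tin(IV) chlorotrinitratomercurate(II)

The complex cation is given as 2+; its ligand charges sum to -2, so Sn = +4.
A 1:1 salt means the anion carries the equal and opposite charge, 2−.
Anion: ligand charges sum to -4; for the ion to be 2−, Hg = +2.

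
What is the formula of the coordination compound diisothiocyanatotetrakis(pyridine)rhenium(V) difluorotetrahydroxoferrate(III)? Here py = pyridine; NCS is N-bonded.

[Re(NCS)2(py)4][FeF2(OH)4]

Cation [Re…]: ligand charges -2, Re(V) ⇒ ion charge 3+.
Anion [Fe…]: ligand charges -6, Fe(III) ⇒ ion charge 3−.
One 3+ cation balances one 3− anion.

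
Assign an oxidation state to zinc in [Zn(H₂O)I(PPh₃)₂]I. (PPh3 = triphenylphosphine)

1 iodide outside the brackets (-1 each) → the complex ion is 1+.
Ligand charges: 1×I = -1; 2×PPh3 neutral; 1×H2O neutral; sum -1.
Zn + (-1) = 1+ ⇒ Zn is +2.

+2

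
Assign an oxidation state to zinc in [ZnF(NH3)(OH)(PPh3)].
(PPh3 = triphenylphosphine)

No counter-ion: the bracketed complex is neutral.
Ligand charges: 1×NH3 neutral; 1×PPh3 neutral; 1×F = -1; 1×OH = -1; sum -2.
Zn + (-2) = 0 ⇒ Zn is +2.

+2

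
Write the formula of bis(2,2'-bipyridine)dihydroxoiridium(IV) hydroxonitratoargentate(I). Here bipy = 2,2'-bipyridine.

[Ir(bipy)2(OH)2][Ag(NO3)(OH)]2

Cation [Ir…]: ligand charges -2, Ir(IV) ⇒ ion charge 2+.
Anion [Ag…]: ligand charges -2, Ag(I) ⇒ ion charge 1−.
One 2+ cation requires 2 of the 1− anion.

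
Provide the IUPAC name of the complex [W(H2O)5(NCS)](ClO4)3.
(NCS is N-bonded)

pentaaquaisothiocyanatotungsten(IV) perchlorate

The 3 perchlorate counter-ions carry a total charge of -3, so each complex ion is 3+.
Ligand charges: 1×isothiocyanato (-1 each), 5×aqua (neutral); total -1. So W + (-1) = 3+, giving W = +4.
Ligands are named alphabetically: aqua before isothiocyanato.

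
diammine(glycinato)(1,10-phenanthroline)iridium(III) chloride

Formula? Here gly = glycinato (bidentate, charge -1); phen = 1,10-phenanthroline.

Ligands: 2 ammine (NH3, neutral), 1 glycinato (gly, -1), 1 1,10-phenanthroline (phen, neutral). Ligand charge sum = -1.
With Ir in oxidation state +3, the complex ion is [Ir...]^2+.
Charge balance with chloride (-1) requires 1 complex ion per 2 chloride.

[Ir(gly)(NH3)2(phen)]Cl2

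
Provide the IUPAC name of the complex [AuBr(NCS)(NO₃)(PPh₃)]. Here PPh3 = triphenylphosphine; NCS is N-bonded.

There is no counter-ion, so the complex is neutral overall.
Ligand charges: 1×triphenylphosphine (neutral), 1×bromo (-1 each), 1×nitrato (-1 each), 1×isothiocyanato (-1 each); total -3. So Au + (-3) = 0, giving Au = +3.
Ligands are named alphabetically: bromo before isothiocyanato before nitrato before triphenylphosphine.

bromoisothiocyanatonitrato(triphenylphosphine)gold(III)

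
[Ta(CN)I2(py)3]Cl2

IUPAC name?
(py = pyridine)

The 2 chloride counter-ions carry a total charge of -2, so each complex ion is 2+.
Ligand charges: 1×cyano (-1 each), 2×iodo (-1 each), 3×pyridine (neutral); total -3. So Ta + (-3) = 2+, giving Ta = +5.
Ligands are named alphabetically: cyano before iodo before pyridine.

cyanodiiodotris(pyridine)tantalum(V) chloride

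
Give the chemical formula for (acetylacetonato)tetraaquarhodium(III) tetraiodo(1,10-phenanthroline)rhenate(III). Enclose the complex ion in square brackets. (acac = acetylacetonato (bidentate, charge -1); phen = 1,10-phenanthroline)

Cation [Rh…]: ligand charges -1, Rh(III) ⇒ ion charge 2+.
Anion [Re…]: ligand charges -4, Re(III) ⇒ ion charge 1−.

[Rh(acac)(H2O)4][ReI4(phen)]2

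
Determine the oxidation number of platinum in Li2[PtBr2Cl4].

2 lithium outside the brackets (+1 each) → the complex ion is 2−.
Ligand charges: 4×Cl = -4; 2×Br = -2; sum -6.
Pt + (-6) = 2− ⇒ Pt is +4.

+4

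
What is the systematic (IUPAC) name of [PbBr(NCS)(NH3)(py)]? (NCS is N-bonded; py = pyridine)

amminebromoisothiocyanato(pyridine)lead(II)

There is no counter-ion, so the complex is neutral overall.
Ligand charges: 1×isothiocyanato (-1 each), 1×ammine (neutral), 1×bromo (-1 each), 1×pyridine (neutral); total -2. So Pb + (-2) = 0, giving Pb = +2.
Ligands are named alphabetically: ammine before bromo before isothiocyanato before pyridine.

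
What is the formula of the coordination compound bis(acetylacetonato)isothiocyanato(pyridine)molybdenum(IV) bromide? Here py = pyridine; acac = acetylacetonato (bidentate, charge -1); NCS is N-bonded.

Ligands: 1 pyridine (py, neutral), 2 acetylacetonato (acac, -1), 1 isothiocyanato (NCS, -1). Ligand charge sum = -3.
Charge balance with bromide (-1) requires 1 complex ion per 1 bromide.

[Mo(acac)2(NCS)(py)]Br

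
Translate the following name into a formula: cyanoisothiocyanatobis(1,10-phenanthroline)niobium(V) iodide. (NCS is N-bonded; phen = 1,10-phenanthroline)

Ligands: 1 isothiocyanato (NCS, -1), 1 cyano (CN, -1), 2 1,10-phenanthroline (phen, neutral). Ligand charge sum = -2.
With Nb in oxidation state +5, the complex ion is [Nb...]^3+.
Charge balance with iodide (-1) requires 1 complex ion per 3 iodide.

[Nb(CN)(NCS)(phen)2]I3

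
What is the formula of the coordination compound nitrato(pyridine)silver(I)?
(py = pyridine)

Ligands: 1 nitrato (NO3, -1), 1 pyridine (py, neutral). Ligand charge sum = -1.
With Ag in oxidation state +1, the complex ion is [Ag...].

[Ag(NO3)(py)]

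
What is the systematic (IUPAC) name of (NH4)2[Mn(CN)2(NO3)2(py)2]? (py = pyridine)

ammonium dicyanodinitratobis(pyridine)manganate(II)

The 2 ammonium counter-ions carry a total charge of +2, so each complex ion is 2−.
Ligand charges: 2×cyano (-1 each), 2×nitrato (-1 each), 2×pyridine (neutral); total -4. So Mn + (-4) = 2−, giving Mn = +2.
The complex ion is anionic, so manganese takes the -ate form manganate(II).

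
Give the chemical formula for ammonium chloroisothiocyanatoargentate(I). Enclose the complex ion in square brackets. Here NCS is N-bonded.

Ligands: 1 isothiocyanato (NCS, -1), 1 chloro (Cl, -1). Ligand charge sum = -2.
Charge balance with ammonium (+1) requires 1 complex ion per 1 ammonium.

NH4[AgCl(NCS)]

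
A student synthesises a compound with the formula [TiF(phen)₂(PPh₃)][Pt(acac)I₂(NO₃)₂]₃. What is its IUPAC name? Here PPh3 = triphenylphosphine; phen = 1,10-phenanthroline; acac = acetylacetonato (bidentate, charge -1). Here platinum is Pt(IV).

fluorobis(1,10-phenanthroline)(triphenylphosphine)titanium(IV) (acetylacetonato)diiododinitratoplatinate(IV)

Both ions are complex: the cation is named first with the plain metal name, the anion second with the -ate form; each ion's ligands are alphabetised independently.
Pt is given as +4; the anion's ligand charges sum to -5, so the complex anion is 1−.
With 3 anions per cation, the cation must be 3×1 = 3+.
Cation: ligand charges sum to -1; for the ion to be 3+, Ti = +4.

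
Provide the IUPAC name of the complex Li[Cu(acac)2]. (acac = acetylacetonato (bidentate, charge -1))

The 1 lithium counter-ion carries a total charge of +1, so each complex ion is 1−.
Ligand charges: 2×acetylacetonato (-1 each); total -2. So Cu + (-2) = 1−, giving Cu = +1.
The complex ion is anionic, so copper takes the -ate form cuprate(I).

lithium bis(acetylacetonato)cuprate(I)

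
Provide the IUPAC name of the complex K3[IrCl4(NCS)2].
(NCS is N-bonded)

potassium tetrachlorodiisothiocyanatoiridate(III)

The 3 potassium counter-ions carry a total charge of +3, so each complex ion is 3−.
Ligand charges: 2×isothiocyanato (-1 each), 4×chloro (-1 each); total -6. So Ir + (-6) = 3−, giving Ir = +3.
The complex ion is anionic, so iridium takes the -ate form iridate(III).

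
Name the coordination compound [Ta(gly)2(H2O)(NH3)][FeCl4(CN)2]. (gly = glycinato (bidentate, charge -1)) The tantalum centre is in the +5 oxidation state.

Both ions are complex: the cation is named first with the plain metal name, the anion second with the -ate form; each ion's ligands are alphabetised independently.
Ta is given as +5; the cation's ligand charges sum to -2, so the complex cation is 3+.
A 1:1 salt means the anion carries the equal and opposite charge, 3−.
Anion: ligand charges sum to -6; for the ion to be 3−, Fe = +3.

ammineaquabis(glycinato)tantalum(V) tetrachlorodicyanoferrate(III)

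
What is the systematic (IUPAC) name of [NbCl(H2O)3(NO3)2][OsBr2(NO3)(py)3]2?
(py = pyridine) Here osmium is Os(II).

triaquachlorodinitratoniobium(V) dibromonitratotris(pyridine)osmate(II)

Os is given as +2; the anion's ligand charges sum to -3, so the complex anion is 1−.
With 2 anions per cation, the cation must be 2×1 = 2+.
Cation: ligand charges sum to -3; for the ion to be 2+, Nb = +5.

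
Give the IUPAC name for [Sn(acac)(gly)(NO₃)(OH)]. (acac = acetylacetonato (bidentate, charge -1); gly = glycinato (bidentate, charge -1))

There is no counter-ion, so the complex is neutral overall.
Ligand charges: 1×hydroxo (-1 each), 1×nitrato (-1 each), 1×acetylacetonato (-1 each), 1×glycinato (-1 each); total -4. So Sn + (-4) = 0, giving Sn = +4.
Ligands are named alphabetically: acetylacetonato before glycinato before hydroxo before nitrato.

(acetylacetonato)(glycinato)hydroxonitratotin(IV)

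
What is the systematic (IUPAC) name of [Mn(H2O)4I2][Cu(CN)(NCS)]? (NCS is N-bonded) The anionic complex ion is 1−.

tetraaquadiiodomanganese(III) cyanoisothiocyanatocuprate(I)

The complex anion is given as 1−; its ligand charges sum to -2, so Cu = +1.
A 1:1 salt means the cation carries the equal and opposite charge, 1+.
Cation: ligand charges sum to -2; for the ion to be 1+, Mn = +3.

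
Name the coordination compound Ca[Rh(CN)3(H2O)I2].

The 1 calcium counter-ion carries a total charge of +2, so each complex ion is 2−.
Ligand charges: 2×iodo (-1 each), 1×aqua (neutral), 3×cyano (-1 each); total -5. So Rh + (-5) = 2−, giving Rh = +3.
The complex ion is anionic, so rhodium takes the -ate form rhodate(III).

calcium aquatricyanodiiodorhodate(III)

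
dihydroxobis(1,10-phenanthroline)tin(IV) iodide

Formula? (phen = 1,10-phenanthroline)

[Sn(OH)2(phen)2]I2

Ligands: 2 1,10-phenanthroline (phen, neutral), 2 hydroxo (OH, -1). Ligand charge sum = -2.
With Sn in oxidation state +4, the complex ion is [Sn...]^2+.
Charge balance with iodide (-1) requires 1 complex ion per 2 iodide.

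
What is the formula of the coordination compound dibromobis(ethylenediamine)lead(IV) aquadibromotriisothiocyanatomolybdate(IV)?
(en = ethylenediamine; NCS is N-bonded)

[PbBr2(en)2][MoBr2(H2O)(NCS)3]2

Cation [Pb…]: ligand charges -2, Pb(IV) ⇒ ion charge 2+.
Anion [Mo…]: ligand charges -5, Mo(IV) ⇒ ion charge 1−.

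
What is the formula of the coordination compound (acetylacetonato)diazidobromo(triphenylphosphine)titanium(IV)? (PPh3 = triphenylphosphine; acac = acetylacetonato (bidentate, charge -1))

Ligands: 1 bromo (Br, -1), 1 triphenylphosphine (PPh3, neutral), 2 azido (N3, -1), 1 acetylacetonato (acac, -1). Ligand charge sum = -4.
With Ti in oxidation state +4, the complex ion is [Ti...].

[Ti(acac)Br(N3)2(PPh3)]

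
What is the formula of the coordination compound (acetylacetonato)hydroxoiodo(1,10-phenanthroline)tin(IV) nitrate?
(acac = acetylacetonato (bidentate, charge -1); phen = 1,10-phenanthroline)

[Sn(acac)I(OH)(phen)]NO3

Ligands: 1 hydroxo (OH, -1), 1 acetylacetonato (acac, -1), 1 iodo (I, -1), 1 1,10-phenanthroline (phen, neutral). Ligand charge sum = -3.
With Sn in oxidation state +4, the complex ion is [Sn...]^1+.
Charge balance with nitrate (-1) requires 1 complex ion per 1 nitrate.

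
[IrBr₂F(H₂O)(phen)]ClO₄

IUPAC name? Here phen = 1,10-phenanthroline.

The 1 perchlorate counter-ion carries a total charge of -1, so each complex ion is 1+.
Ligand charges: 1×1,10-phenanthroline (neutral), 1×aqua (neutral), 2×bromo (-1 each), 1×fluoro (-1 each); total -3. So Ir + (-3) = 1+, giving Ir = +4.
Ligands are named alphabetically: aqua before bromo before fluoro before phenanthroline.

aquadibromofluoro(1,10-phenanthroline)iridium(IV) perchlorate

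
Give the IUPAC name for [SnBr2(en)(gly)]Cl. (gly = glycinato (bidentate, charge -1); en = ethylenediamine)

dibromo(ethylenediamine)(glycinato)tin(IV) chloride

The 1 chloride counter-ion carries a total charge of -1, so each complex ion is 1+.
Ligand charges: 2×bromo (-1 each), 1×glycinato (-1 each), 1×ethylenediamine (neutral); total -3. So Sn + (-3) = 1+, giving Sn = +4.
Ligands are named alphabetically: bromo before ethylenediamine before glycinato.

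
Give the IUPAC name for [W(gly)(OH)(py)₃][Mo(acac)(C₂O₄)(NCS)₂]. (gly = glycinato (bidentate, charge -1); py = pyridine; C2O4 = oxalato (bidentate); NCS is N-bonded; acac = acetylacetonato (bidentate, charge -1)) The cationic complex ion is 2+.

Both ions are complex: the cation is named first with the plain metal name, the anion second with the -ate form; each ion's ligands are alphabetised independently.
The complex cation is given as 2+; its ligand charges sum to -2, so W = +4.
A 1:1 salt means the anion carries the equal and opposite charge, 2−.
Anion: ligand charges sum to -5; for the ion to be 2−, Mo = +3.

(glycinato)hydroxotris(pyridine)tungsten(IV) (acetylacetonato)diisothiocyanatooxalatomolybdate(III)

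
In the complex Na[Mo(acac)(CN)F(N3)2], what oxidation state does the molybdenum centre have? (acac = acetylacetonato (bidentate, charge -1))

+4

1 sodium outside the brackets (+1 each) → the complex ion is 1−.
Ligand charges: 1×F = -1; 1×acac = -1; 1×CN = -1; 2×N3 = -2; sum -5.
Mo + (-5) = 1− ⇒ Mo is +4.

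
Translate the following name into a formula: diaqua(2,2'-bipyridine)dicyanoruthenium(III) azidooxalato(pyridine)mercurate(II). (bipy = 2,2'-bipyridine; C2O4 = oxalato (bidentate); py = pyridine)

[Ru(bipy)(CN)2(H2O)2][Hg(C2O4)(N3)(py)]

Cation [Ru…]: ligand charges -2, Ru(III) ⇒ ion charge 1+.
Anion [Hg…]: ligand charges -3, Hg(II) ⇒ ion charge 1−.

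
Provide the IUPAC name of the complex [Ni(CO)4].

tetracarbonylnickel(0)

There is no counter-ion, so the complex is neutral overall.
Ligand charges: 4×carbonyl (neutral); total 0. So Ni + (0) = 0, giving Ni = 0.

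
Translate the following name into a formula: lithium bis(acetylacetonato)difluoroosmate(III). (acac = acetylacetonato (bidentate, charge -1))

Li[Os(acac)2F2]

Ligands: 2 acetylacetonato (acac, -1), 2 fluoro (F, -1). Ligand charge sum = -4.
With Os in oxidation state +3, the complex ion is [Os...]^1−.
Charge balance with lithium (+1) requires 1 complex ion per 1 lithium.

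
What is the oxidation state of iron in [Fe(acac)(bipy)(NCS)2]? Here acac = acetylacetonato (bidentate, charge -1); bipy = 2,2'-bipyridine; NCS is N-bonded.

+3

No counter-ion: the bracketed complex is neutral.
Ligand charges: 1×acac = -1; 1×bipy neutral; 2×NCS = -2; sum -3.
Fe + (-3) = 0 ⇒ Fe is +3.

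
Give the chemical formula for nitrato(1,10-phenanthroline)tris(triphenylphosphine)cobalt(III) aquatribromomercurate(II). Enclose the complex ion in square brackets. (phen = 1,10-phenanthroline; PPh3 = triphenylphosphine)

[Co(NO3)(phen)(PPh3)3][HgBr3(H2O)]2

Cation [Co…]: ligand charges -1, Co(III) ⇒ ion charge 2+.
Anion [Hg…]: ligand charges -3, Hg(II) ⇒ ion charge 1−.
One 2+ cation requires 2 of the 1− anion.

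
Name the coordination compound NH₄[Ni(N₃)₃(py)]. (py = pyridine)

ammonium triazido(pyridine)nickelate(II)

The 1 ammonium counter-ion carries a total charge of +1, so each complex ion is 1−.
Ligand charges: 3×azido (-1 each), 1×pyridine (neutral); total -3. So Ni + (-3) = 1−, giving Ni = +2.
Ligands are named alphabetically: azido before pyridine.
The complex ion is anionic, so nickel takes the -ate form nickelate(II).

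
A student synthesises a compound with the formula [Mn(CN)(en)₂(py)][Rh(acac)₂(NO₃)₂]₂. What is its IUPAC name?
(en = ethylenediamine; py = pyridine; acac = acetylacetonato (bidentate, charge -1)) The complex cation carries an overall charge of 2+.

cyanobis(ethylenediamine)(pyridine)manganese(III) bis(acetylacetonato)dinitratorhodate(III)

Both ions are complex: the cation is named first with the plain metal name, the anion second with the -ate form; each ion's ligands are alphabetised independently.
The complex cation is given as 2+; its ligand charges sum to -1, so Mn = +3.
With 2 anions per cation, each anion must be 2/2 = 1−.
Anion: ligand charges sum to -4; for the ion to be 1−, Rh = +3.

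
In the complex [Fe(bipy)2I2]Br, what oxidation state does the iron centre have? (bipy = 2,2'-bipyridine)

+3

1 bromide outside the brackets (-1 each) → the complex ion is 1+.
Ligand charges: 2×I = -2; 2×bipy neutral; sum -2.
Fe + (-2) = 1+ ⇒ Fe is +3.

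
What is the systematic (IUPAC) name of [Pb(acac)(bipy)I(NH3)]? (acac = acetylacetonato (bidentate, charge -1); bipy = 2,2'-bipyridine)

There is no counter-ion, so the complex is neutral overall.
Ligand charges: 1×acetylacetonato (-1 each), 1×ammine (neutral), 1×iodo (-1 each), 1×2,2'-bipyridine (neutral); total -2. So Pb + (-2) = 0, giving Pb = +2.
Ligands are named alphabetically: acetylacetonato before ammine before bipyridine before iodo.

(acetylacetonato)ammine(2,2'-bipyridine)iodolead(II)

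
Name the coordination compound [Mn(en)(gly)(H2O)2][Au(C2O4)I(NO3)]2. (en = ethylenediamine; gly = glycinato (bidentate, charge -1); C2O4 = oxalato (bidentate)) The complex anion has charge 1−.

diaqua(ethylenediamine)(glycinato)manganese(III) iodonitratooxalatoaurate(III)

Both ions are complex: the cation is named first with the plain metal name, the anion second with the -ate form; each ion's ligands are alphabetised independently.
The complex anion is given as 1−; its ligand charges sum to -4, so Au = +3.
With 2 anions per cation, the cation must be 2×1 = 2+.
Cation: ligand charges sum to -1; for the ion to be 2+, Mn = +3.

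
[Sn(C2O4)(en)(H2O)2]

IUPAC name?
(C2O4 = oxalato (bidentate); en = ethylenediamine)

There is no counter-ion, so the complex is neutral overall.
Ligand charges: 2×aqua (neutral), 1×oxalato (-2 each), 1×ethylenediamine (neutral); total -2. So Sn + (-2) = 0, giving Sn = +2.
Ligands are named alphabetically: aqua before ethylenediamine before oxalato.

diaqua(ethylenediamine)oxalatotin(II)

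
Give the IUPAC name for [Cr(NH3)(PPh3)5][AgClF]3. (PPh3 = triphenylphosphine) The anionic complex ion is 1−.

Both ions are complex: the cation is named first with the plain metal name, the anion second with the -ate form; each ion's ligands are alphabetised independently.
The complex anion is given as 1−; its ligand charges sum to -2, so Ag = +1.
With 3 anions per cation, the cation must be 3×1 = 3+.
Cation: ligand charges sum to 0; for the ion to be 3+, Cr = +3.

amminepentakis(triphenylphosphine)chromium(III) chlorofluoroargentate(I)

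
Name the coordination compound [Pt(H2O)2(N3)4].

There is no counter-ion, so the complex is neutral overall.
Ligand charges: 4×azido (-1 each), 2×aqua (neutral); total -4. So Pt + (-4) = 0, giving Pt = +4.
Ligands are named alphabetically: aqua before azido.

diaquatetraazidoplatinum(IV)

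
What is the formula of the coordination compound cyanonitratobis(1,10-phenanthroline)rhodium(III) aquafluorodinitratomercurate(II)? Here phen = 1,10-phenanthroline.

Cation [Rh…]: ligand charges -2, Rh(III) ⇒ ion charge 1+.
Anion [Hg…]: ligand charges -3, Hg(II) ⇒ ion charge 1−.
One 1+ cation balances one 1− anion.

[Rh(CN)(NO3)(phen)2][HgF(H2O)(NO3)2]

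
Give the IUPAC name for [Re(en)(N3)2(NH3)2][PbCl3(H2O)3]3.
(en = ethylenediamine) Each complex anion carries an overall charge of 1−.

Both ions are complex: the cation is named first with the plain metal name, the anion second with the -ate form; each ion's ligands are alphabetised independently.
The complex anion is given as 1−; its ligand charges sum to -3, so Pb = +2.
With 3 anions per cation, the cation must be 3×1 = 3+.
Cation: ligand charges sum to -2; for the ion to be 3+, Re = +5.

diamminediazido(ethylenediamine)rhenium(V) triaquatrichloroplumbate(II)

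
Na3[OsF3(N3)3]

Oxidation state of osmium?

3 sodium outside the brackets (+1 each) → the complex ion is 3−.
Ligand charges: 3×N3 = -3; 3×F = -3; sum -6.
Os + (-6) = 3− ⇒ Os is +3.

+3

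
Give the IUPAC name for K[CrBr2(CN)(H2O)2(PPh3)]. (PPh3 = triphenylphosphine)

The 1 potassium counter-ion carries a total charge of +1, so each complex ion is 1−.
Ligand charges: 1×cyano (-1 each), 1×triphenylphosphine (neutral), 2×bromo (-1 each), 2×aqua (neutral); total -3. So Cr + (-3) = 1−, giving Cr = +2.
Ligands are named alphabetically: aqua before bromo before cyano before triphenylphosphine.
The complex ion is anionic, so chromium takes the -ate form chromate(II).

potassium diaquadibromocyano(triphenylphosphine)chromate(II)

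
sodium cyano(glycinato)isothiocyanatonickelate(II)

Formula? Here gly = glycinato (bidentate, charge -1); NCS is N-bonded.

Ligands: 1 cyano (CN, -1), 1 glycinato (gly, -1), 1 isothiocyanato (NCS, -1). Ligand charge sum = -3.
With Ni in oxidation state +2, the complex ion is [Ni...]^1−.
Charge balance with sodium (+1) requires 1 complex ion per 1 sodium.

Na[Ni(CN)(gly)(NCS)]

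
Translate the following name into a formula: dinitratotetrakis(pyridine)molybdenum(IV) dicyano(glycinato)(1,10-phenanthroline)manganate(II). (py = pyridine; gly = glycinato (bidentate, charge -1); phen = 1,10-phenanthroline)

[Mo(NO3)2(py)4][Mn(CN)2(gly)(phen)]2

Cation [Mo…]: ligand charges -2, Mo(IV) ⇒ ion charge 2+.
Anion [Mn…]: ligand charges -3, Mn(II) ⇒ ion charge 1−.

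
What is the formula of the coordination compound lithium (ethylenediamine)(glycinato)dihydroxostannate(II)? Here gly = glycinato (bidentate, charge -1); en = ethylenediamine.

Ligands: 1 glycinato (gly, -1), 2 hydroxo (OH, -1), 1 ethylenediamine (en, neutral). Ligand charge sum = -3.
With Sn in oxidation state +2, the complex ion is [Sn...]^1−.
Charge balance with lithium (+1) requires 1 complex ion per 1 lithium.

Li[Sn(en)(gly)(OH)2]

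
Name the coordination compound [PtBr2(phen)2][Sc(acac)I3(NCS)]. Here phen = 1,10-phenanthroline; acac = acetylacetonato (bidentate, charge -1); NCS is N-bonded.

Scandium is always +3 in its complexes; the anion's ligand charges sum to -5, so the complex anion is 2−.
A 1:1 salt means the cation carries the equal and opposite charge, 2+.
Cation: ligand charges sum to -2; for the ion to be 2+, Pt = +4.

dibromobis(1,10-phenanthroline)platinum(IV) (acetylacetonato)triiodoisothiocyanatoscandate(III)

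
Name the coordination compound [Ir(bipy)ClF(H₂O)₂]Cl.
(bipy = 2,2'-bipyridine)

The 1 chloride counter-ion carries a total charge of -1, so each complex ion is 1+.
Ligand charges: 2×aqua (neutral), 1×fluoro (-1 each), 1×chloro (-1 each), 1×2,2'-bipyridine (neutral); total -2. So Ir + (-2) = 1+, giving Ir = +3.
Ligands are named alphabetically: aqua before bipyridine before chloro before fluoro.

diaqua(2,2'-bipyridine)chlorofluoroiridium(III) chloride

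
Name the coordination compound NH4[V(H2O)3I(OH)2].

The 1 ammonium counter-ion carries a total charge of +1, so each complex ion is 1−.
Ligand charges: 2×hydroxo (-1 each), 3×aqua (neutral), 1×iodo (-1 each); total -3. So V + (-3) = 1−, giving V = +2.
Ligands are named alphabetically: aqua before hydroxo before iodo.
The complex ion is anionic, so vanadium takes the -ate form vanadate(II).

ammonium triaquadihydroxoiodovanadate(II)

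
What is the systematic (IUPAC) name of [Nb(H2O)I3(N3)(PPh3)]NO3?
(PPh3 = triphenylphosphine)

aquaazidotriiodo(triphenylphosphine)niobium(V) nitrate

The 1 nitrate counter-ion carries a total charge of -1, so each complex ion is 1+.
Ligand charges: 3×iodo (-1 each), 1×azido (-1 each), 1×aqua (neutral), 1×triphenylphosphine (neutral); total -4. So Nb + (-4) = 1+, giving Nb = +5.
Ligands are named alphabetically: aqua before azido before iodo before triphenylphosphine.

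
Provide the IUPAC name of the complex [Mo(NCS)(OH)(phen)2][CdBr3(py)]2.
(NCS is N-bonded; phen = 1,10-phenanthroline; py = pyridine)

hydroxoisothiocyanatobis(1,10-phenanthroline)molybdenum(IV) tribromo(pyridine)cadmate(II)

Cadmium is always +2 in its complexes; the anion's ligand charges sum to -3, so the complex anion is 1−.
With 2 anions per cation, the cation must be 2×1 = 2+.
Cation: ligand charges sum to -2; for the ion to be 2+, Mo = +4.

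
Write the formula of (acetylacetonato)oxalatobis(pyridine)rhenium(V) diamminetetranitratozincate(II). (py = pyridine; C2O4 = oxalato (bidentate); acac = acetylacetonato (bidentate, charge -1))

Cation [Re…]: ligand charges -3, Re(V) ⇒ ion charge 2+.
Anion [Zn…]: ligand charges -4, Zn(II) ⇒ ion charge 2−.

[Re(acac)(C2O4)(py)2][Zn(NH3)2(NO3)4]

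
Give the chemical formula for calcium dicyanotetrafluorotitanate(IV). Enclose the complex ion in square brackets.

Ligands: 2 cyano (CN, -1), 4 fluoro (F, -1). Ligand charge sum = -6.
Charge balance with calcium (+2) requires 1 complex ion per 1 calcium.

Ca[Ti(CN)2F4]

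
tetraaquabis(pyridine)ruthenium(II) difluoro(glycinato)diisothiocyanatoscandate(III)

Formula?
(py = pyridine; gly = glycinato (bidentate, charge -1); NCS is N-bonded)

Cation [Ru…]: ligand charges 0, Ru(II) ⇒ ion charge 2+.
Anion [Sc…]: ligand charges -5, Sc(III) ⇒ ion charge 2−.
One 2+ cation balances one 2− anion.

[Ru(H2O)4(py)2][ScF2(gly)(NCS)2]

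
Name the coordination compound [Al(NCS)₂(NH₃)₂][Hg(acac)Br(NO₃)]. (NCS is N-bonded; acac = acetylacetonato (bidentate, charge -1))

diamminediisothiocyanatoaluminium(III) (acetylacetonato)bromonitratomercurate(II)

Both ions are complex: the cation is named first with the plain metal name, the anion second with the -ate form; each ion's ligands are alphabetised independently.
Aluminium is always +3 in its complexes; the cation's ligand charges sum to -2, so the complex cation is 1+.
A 1:1 salt means the anion carries the equal and opposite charge, 1−.
Anion: ligand charges sum to -3; for the ion to be 1−, Hg = +2.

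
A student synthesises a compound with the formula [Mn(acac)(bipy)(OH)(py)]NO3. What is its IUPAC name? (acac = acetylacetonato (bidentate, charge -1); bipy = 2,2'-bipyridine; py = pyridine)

(acetylacetonato)(2,2'-bipyridine)hydroxo(pyridine)manganese(III) nitrate

The 1 nitrate counter-ion carries a total charge of -1, so each complex ion is 1+.
Ligand charges: 1×hydroxo (-1 each), 1×acetylacetonato (-1 each), 1×2,2'-bipyridine (neutral), 1×pyridine (neutral); total -2. So Mn + (-2) = 1+, giving Mn = +3.
Ligands are named alphabetically: acetylacetonato before bipyridine before hydroxo before pyridine.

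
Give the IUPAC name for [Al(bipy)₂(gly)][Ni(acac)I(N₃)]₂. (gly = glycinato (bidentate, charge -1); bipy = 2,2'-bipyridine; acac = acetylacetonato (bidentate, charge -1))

bis(2,2'-bipyridine)(glycinato)aluminium(III) (acetylacetonato)azidoiodonickelate(II)

Aluminium is always +3 in its complexes; the cation's ligand charges sum to -1, so the complex cation is 2+.
With 2 anions per cation, each anion must be 2/2 = 1−.
Anion: ligand charges sum to -3; for the ion to be 1−, Ni = +2.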